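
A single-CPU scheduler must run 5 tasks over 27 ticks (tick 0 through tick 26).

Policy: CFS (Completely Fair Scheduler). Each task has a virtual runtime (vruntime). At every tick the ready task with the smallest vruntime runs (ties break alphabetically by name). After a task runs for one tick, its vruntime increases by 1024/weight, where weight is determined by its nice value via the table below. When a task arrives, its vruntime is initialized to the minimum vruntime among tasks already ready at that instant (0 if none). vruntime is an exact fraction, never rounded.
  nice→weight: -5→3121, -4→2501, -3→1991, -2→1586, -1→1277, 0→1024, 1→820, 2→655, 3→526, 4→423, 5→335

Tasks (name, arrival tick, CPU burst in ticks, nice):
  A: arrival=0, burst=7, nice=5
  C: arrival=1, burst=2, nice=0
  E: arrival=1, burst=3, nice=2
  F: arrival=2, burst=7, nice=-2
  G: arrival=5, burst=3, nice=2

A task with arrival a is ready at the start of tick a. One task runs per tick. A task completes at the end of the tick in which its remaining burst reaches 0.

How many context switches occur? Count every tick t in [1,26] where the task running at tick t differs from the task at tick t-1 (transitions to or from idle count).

context switches = 17

t=0: vr[A=0] → run A
t=1: vr[A=1024/335 C=1024/335 E=1024/335] → run A
t=2: vr[A=2048/335 C=1024/335 E=1024/335 F=1024/335] → run C
t=3: vr[A=2048/335 C=1359/335 E=1024/335 F=1024/335] → run E
t=4: vr[A=2048/335 C=1359/335 E=202752/43885 F=1024/335] → run F
t=5: vr[A=2048/335 C=1359/335 E=202752/43885 F=983552/265655 G=983552/265655] → run F
t=6: vr[A=2048/335 C=1359/335 E=202752/43885 F=1155072/265655 G=983552/265655] → run G
t=7: vr[A=2048/335 C=1359/335 E=202752/43885 F=1155072/265655 G=183251456/34800805] → run C
t=8: vr[A=2048/335 E=202752/43885 F=1155072/265655 G=183251456/34800805] → run F
t=9: vr[A=2048/335 E=202752/43885 F=1326592/265655 G=183251456/34800805] → run E
t=10: vr[A=2048/335 E=54272/8777 F=1326592/265655 G=183251456/34800805] → run F
t=11: vr[A=2048/335 E=54272/8777 F=1498112/265655 G=183251456/34800805] → run G
t=12: vr[A=2048/335 E=54272/8777 F=1498112/265655 G=47531520/6960161] → run F
t=13: vr[A=2048/335 E=54272/8777 F=1669632/265655 G=47531520/6960161] → run A
t=14: vr[A=3072/335 E=54272/8777 F=1669632/265655 G=47531520/6960161] → run E
t=15: vr[A=3072/335 F=1669632/265655 G=47531520/6960161] → run F
t=16: vr[A=3072/335 F=1841152/265655 G=47531520/6960161] → run G
t=17: vr[A=3072/335 F=1841152/265655] → run F
t=18: vr[A=3072/335] → run A
t=19: vr[A=4096/335] → run A
t=20: vr[A=1024/67] → run A
t=21: vr[A=6144/335] → run A
t=22: (idle)
t=23: (idle)
t=24: (idle)
t=25: (idle)
t=26: (idle)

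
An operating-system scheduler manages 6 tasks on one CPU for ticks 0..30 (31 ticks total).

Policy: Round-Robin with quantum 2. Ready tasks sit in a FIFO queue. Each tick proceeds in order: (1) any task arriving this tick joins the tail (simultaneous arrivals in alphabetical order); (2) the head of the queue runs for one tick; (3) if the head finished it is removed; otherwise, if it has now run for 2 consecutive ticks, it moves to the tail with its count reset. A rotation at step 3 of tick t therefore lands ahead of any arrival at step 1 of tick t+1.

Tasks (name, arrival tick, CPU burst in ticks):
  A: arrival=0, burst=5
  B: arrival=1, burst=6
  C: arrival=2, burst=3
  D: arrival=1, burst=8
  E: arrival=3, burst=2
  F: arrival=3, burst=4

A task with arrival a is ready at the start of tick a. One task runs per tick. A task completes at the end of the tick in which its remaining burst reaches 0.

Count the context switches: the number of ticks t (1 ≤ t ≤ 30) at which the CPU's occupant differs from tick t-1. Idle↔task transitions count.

context switches = 14

t=0: queue=[A] q_used=0 → run A
t=1: queue=[A,B,D] q_used=1 → run A
t=2: queue=[B,D,A,C] q_used=0 → run B
t=3: queue=[B,D,A,C,E,F] q_used=1 → run B
t=4: queue=[D,A,C,E,F,B] q_used=0 → run D
t=5: queue=[D,A,C,E,F,B] q_used=1 → run D
t=6: queue=[A,C,E,F,B,D] q_used=0 → run A
t=7: queue=[A,C,E,F,B,D] q_used=1 → run A
t=8: queue=[C,E,F,B,D,A] q_used=0 → run C
t=9: queue=[C,E,F,B,D,A] q_used=1 → run C
t=10: queue=[E,F,B,D,A,C] q_used=0 → run E
t=11: queue=[E,F,B,D,A,C] q_used=1 → run E
t=12: queue=[F,B,D,A,C] q_used=0 → run F
t=13: queue=[F,B,D,A,C] q_used=1 → run F
t=14: queue=[B,D,A,C,F] q_used=0 → run B
t=15: queue=[B,D,A,C,F] q_used=1 → run B
t=16: queue=[D,A,C,F,B] q_used=0 → run D
t=17: queue=[D,A,C,F,B] q_used=1 → run D
t=18: queue=[A,C,F,B,D] q_used=0 → run A
t=19: queue=[C,F,B,D] q_used=0 → run C
t=20: queue=[F,B,D] q_used=0 → run F
t=21: queue=[F,B,D] q_used=1 → run F
t=22: queue=[B,D] q_used=0 → run B
t=23: queue=[B,D] q_used=1 → run B
t=24: queue=[D] q_used=0 → run D
t=25: queue=[D] q_used=1 → run D
t=26: queue=[D] q_used=0 → run D
t=27: queue=[D] q_used=1 → run D
t=28: (idle)
t=29: (idle)
t=30: (idle)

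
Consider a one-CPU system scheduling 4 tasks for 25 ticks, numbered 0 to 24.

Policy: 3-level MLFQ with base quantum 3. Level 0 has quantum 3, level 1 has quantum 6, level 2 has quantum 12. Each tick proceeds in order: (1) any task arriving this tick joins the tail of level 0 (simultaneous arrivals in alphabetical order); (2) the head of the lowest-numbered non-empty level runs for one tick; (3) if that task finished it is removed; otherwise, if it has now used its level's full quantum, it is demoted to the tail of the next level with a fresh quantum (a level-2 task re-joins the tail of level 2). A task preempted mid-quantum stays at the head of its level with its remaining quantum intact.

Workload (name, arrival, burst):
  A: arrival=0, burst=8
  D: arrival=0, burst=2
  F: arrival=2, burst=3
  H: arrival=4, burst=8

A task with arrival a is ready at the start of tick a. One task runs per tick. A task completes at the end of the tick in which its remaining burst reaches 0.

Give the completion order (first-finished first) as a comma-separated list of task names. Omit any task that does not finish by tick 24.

completion order = D, F, A, H

t=0: L0/L1/L2 = AD/-/- → run A
t=1: L0/L1/L2 = AD/-/- → run A
t=2: L0/L1/L2 = ADF/-/- → run A
t=3: L0/L1/L2 = DF/A/- → run D
t=4: L0/L1/L2 = DFH/A/- → run D
t=5: L0/L1/L2 = FH/A/- → run F
t=6: L0/L1/L2 = FH/A/- → run F
t=7: L0/L1/L2 = FH/A/- → run F
t=8: L0/L1/L2 = H/A/- → run H
t=9: L0/L1/L2 = H/A/- → run H
t=10: L0/L1/L2 = H/A/- → run H
t=11: L0/L1/L2 = -/AH/- → run A
t=12: L0/L1/L2 = -/AH/- → run A
t=13: L0/L1/L2 = -/AH/- → run A
t=14: L0/L1/L2 = -/AH/- → run A
t=15: L0/L1/L2 = -/AH/- → run A
t=16: L0/L1/L2 = -/H/- → run H
t=17: L0/L1/L2 = -/H/- → run H
t=18: L0/L1/L2 = -/H/- → run H
t=19: L0/L1/L2 = -/H/- → run H
t=20: L0/L1/L2 = -/H/- → run H
t=21: (idle)
t=22: (idle)
t=23: (idle)
t=24: (idle)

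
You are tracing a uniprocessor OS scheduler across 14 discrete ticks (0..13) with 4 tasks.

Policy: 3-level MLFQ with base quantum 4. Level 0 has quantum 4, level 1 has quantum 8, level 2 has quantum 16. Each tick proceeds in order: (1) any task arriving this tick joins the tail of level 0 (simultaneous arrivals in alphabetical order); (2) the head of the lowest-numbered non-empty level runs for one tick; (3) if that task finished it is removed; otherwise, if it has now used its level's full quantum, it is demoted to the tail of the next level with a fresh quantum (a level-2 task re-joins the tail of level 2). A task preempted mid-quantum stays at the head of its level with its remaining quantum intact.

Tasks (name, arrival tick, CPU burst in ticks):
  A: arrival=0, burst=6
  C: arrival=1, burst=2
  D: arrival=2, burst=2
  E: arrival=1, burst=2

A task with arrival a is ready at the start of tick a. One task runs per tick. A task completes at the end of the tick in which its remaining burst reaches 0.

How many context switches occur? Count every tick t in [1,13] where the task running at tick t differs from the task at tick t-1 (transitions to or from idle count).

t=0: L0/L1/L2 = A/-/- → run A
t=1: L0/L1/L2 = ACE/-/- → run A
t=2: L0/L1/L2 = ACED/-/- → run A
t=3: L0/L1/L2 = ACED/-/- → run A
t=4: L0/L1/L2 = CED/A/- → run C
t=5: L0/L1/L2 = CED/A/- → run C
t=6: L0/L1/L2 = ED/A/- → run E
t=7: L0/L1/L2 = ED/A/- → run E
t=8: L0/L1/L2 = D/A/- → run D
t=9: L0/L1/L2 = D/A/- → run D
t=10: L0/L1/L2 = -/A/- → run A
t=11: L0/L1/L2 = -/A/- → run A
t=12: (idle)
t=13: (idle)

context switches = 5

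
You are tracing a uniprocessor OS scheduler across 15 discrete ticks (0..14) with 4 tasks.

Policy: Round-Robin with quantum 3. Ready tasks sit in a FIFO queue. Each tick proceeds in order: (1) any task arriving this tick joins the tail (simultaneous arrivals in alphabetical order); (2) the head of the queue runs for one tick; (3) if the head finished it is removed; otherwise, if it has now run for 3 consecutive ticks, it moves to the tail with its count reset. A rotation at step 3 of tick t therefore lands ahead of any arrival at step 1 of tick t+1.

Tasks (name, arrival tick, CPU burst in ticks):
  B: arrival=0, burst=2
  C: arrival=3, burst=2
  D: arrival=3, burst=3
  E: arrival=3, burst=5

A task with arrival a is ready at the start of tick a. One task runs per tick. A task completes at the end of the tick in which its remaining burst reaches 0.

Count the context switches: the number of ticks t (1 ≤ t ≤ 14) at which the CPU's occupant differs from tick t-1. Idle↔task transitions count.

t=0: queue=[B] q_used=0 → run B
t=1: queue=[B] q_used=1 → run B
t=2: (idle)
t=3: queue=[C,D,E] q_used=0 → run C
t=4: queue=[C,D,E] q_used=1 → run C
t=5: queue=[D,E] q_used=0 → run D
t=6: queue=[D,E] q_used=1 → run D
t=7: queue=[D,E] q_used=2 → run D
t=8: queue=[E] q_used=0 → run E
t=9: queue=[E] q_used=1 → run E
t=10: queue=[E] q_used=2 → run E
t=11: queue=[E] q_used=0 → run E
t=12: queue=[E] q_used=1 → run E
t=13: (idle)
t=14: (idle)

context switches = 5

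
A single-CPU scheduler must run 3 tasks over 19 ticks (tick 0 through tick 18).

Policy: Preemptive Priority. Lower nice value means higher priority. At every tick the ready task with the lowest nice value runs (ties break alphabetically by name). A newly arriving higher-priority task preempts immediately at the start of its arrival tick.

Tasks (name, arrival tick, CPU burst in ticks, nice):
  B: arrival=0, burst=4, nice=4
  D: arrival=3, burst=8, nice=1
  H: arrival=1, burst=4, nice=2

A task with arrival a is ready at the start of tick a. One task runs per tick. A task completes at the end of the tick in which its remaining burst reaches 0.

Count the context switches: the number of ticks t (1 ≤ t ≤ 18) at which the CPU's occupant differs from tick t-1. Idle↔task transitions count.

context switches = 5

t=0: ready={B} → run B
t=1: ready={B,H} → run H
t=2: ready={B,H} → run H
t=3: ready={B,D,H} → run D
t=4: ready={B,D,H} → run D
t=5: ready={B,D,H} → run D
t=6: ready={B,D,H} → run D
t=7: ready={B,D,H} → run D
t=8: ready={B,D,H} → run D
t=9: ready={B,D,H} → run D
t=10: ready={B,D,H} → run D
t=11: ready={B,H} → run H
t=12: ready={B,H} → run H
t=13: ready={B} → run B
t=14: ready={B} → run B
t=15: ready={B} → run B
t=16: (idle)
t=17: (idle)
t=18: (idle)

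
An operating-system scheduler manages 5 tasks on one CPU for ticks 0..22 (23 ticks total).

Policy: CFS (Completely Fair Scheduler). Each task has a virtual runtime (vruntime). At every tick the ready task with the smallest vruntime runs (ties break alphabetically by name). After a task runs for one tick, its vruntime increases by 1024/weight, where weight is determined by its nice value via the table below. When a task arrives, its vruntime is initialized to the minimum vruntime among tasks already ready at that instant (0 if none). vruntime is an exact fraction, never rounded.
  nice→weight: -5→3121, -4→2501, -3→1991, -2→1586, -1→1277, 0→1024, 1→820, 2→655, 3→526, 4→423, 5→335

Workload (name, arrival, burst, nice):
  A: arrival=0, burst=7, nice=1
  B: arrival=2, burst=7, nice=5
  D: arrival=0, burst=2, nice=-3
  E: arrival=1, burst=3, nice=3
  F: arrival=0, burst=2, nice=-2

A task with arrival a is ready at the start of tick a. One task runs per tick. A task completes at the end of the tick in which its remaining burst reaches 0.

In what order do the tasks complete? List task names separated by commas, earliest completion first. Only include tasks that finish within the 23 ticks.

completion order = D, F, E, A, B

t=0: vr[A=0 D=0 F=0] → run A
t=1: vr[A=256/205 D=0 E=0 F=0] → run D
t=2: vr[A=256/205 B=0 D=1024/1991 E=0 F=0] → run B
t=3: vr[A=256/205 B=1024/335 D=1024/1991 E=0 F=0] → run E
t=4: vr[A=256/205 B=1024/335 D=1024/1991 E=512/263 F=0] → run F
t=5: vr[A=256/205 B=1024/335 D=1024/1991 E=512/263 F=512/793] → run D
t=6: vr[A=256/205 B=1024/335 E=512/263 F=512/793] → run F
t=7: vr[A=256/205 B=1024/335 E=512/263] → run A
t=8: vr[A=512/205 B=1024/335 E=512/263] → run E
t=9: vr[A=512/205 B=1024/335 E=1024/263] → run A
t=10: vr[A=768/205 B=1024/335 E=1024/263] → run B
t=11: vr[A=768/205 B=2048/335 E=1024/263] → run A
t=12: vr[A=1024/205 B=2048/335 E=1024/263] → run E
t=13: vr[A=1024/205 B=2048/335] → run A
t=14: vr[A=256/41 B=2048/335] → run B
t=15: vr[A=256/41 B=3072/335] → run A
t=16: vr[A=1536/205 B=3072/335] → run A
t=17: vr[B=3072/335] → run B
t=18: vr[B=4096/335] → run B
t=19: vr[B=1024/67] → run B
t=20: vr[B=6144/335] → run B
t=21: (idle)
t=22: (idle)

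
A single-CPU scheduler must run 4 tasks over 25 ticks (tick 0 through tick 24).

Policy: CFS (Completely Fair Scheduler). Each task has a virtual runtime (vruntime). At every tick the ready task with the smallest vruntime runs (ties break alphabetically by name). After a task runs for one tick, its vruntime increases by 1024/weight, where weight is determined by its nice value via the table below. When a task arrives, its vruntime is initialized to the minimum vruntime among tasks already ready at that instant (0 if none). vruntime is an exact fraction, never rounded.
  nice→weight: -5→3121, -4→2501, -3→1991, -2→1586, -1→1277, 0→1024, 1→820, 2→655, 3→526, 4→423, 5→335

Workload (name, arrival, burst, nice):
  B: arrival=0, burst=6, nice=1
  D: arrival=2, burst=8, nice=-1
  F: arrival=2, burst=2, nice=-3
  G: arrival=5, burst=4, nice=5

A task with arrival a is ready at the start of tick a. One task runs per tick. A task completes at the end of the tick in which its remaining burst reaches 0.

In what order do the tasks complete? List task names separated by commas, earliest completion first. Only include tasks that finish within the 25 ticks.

t=0: vr[B=0] → run B
t=1: vr[B=256/205] → run B
t=2: vr[B=512/205 D=512/205 F=512/205] → run B
t=3: vr[B=768/205 D=512/205 F=512/205] → run D
t=4: vr[B=768/205 D=863744/261785 F=512/205] → run F
t=5: vr[B=768/205 D=863744/261785 F=1229312/408155 G=1229312/408155] → run F
t=6: vr[B=768/205 D=863744/261785 G=1229312/408155] → run G
t=7: vr[B=768/205 D=863744/261785 G=165954048/27346385] → run D
t=8: vr[B=768/205 D=1073664/261785 G=165954048/27346385] → run B
t=9: vr[B=1024/205 D=1073664/261785 G=165954048/27346385] → run D
t=10: vr[B=1024/205 D=1283584/261785 G=165954048/27346385] → run D
t=11: vr[B=1024/205 D=1493504/261785 G=165954048/27346385] → run B
t=12: vr[B=256/41 D=1493504/261785 G=165954048/27346385] → run D
t=13: vr[B=256/41 D=1703424/261785 G=165954048/27346385] → run G
t=14: vr[B=256/41 D=1703424/261785 G=249544192/27346385] → run B
t=15: vr[D=1703424/261785 G=249544192/27346385] → run D
t=16: vr[D=1913344/261785 G=249544192/27346385] → run D
t=17: vr[D=2123264/261785 G=249544192/27346385] → run D
t=18: vr[G=249544192/27346385] → run G
t=19: vr[G=333134336/27346385] → run G
t=20: (idle)
t=21: (idle)
t=22: (idle)
t=23: (idle)
t=24: (idle)

completion order = F, B, D, G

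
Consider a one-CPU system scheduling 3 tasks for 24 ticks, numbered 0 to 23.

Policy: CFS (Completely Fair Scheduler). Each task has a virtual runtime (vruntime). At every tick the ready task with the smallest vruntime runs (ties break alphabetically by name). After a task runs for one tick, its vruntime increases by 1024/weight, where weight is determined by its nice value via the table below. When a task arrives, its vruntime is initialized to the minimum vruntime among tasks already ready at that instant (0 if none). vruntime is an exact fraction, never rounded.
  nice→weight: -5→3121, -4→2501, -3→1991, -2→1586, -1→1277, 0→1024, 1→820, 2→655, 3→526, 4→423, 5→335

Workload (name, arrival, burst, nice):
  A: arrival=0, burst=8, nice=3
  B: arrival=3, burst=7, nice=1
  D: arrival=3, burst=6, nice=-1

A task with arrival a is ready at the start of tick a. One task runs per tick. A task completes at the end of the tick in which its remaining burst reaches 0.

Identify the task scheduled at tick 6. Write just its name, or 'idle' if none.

running at tick 6 = D

t=0: vr[A=0] → run A
t=1: vr[A=512/263] → run A
t=2: vr[A=1024/263] → run A
t=3: vr[A=1536/263 B=1536/263 D=1536/263] → run A
t=4: vr[A=2048/263 B=1536/263 D=1536/263] → run B
t=5: vr[A=2048/263 B=382208/53915 D=1536/263] → run D
t=6: vr[A=2048/263 B=382208/53915 D=2230784/335851] → run D
t=7: vr[A=2048/263 B=382208/53915 D=2500096/335851] → run B
t=8: vr[A=2048/263 B=449536/53915 D=2500096/335851] → run D
t=9: vr[A=2048/263 B=449536/53915 D=2769408/335851] → run A
t=10: vr[A=2560/263 B=449536/53915 D=2769408/335851] → run D
t=11: vr[A=2560/263 B=449536/53915 D=3038720/335851] → run B
t=12: vr[A=2560/263 B=516864/53915 D=3038720/335851] → run D
t=13: vr[A=2560/263 B=516864/53915 D=3308032/335851] → run B
t=14: vr[A=2560/263 B=584192/53915 D=3308032/335851] → run A
t=15: vr[A=3072/263 B=584192/53915 D=3308032/335851] → run D
t=16: vr[A=3072/263 B=584192/53915] → run B
t=17: vr[A=3072/263 B=130304/10783] → run A
t=18: vr[A=3584/263 B=130304/10783] → run B
t=19: vr[A=3584/263 B=718848/53915] → run B
t=20: vr[A=3584/263] → run A
t=21: (idle)
t=22: (idle)
t=23: (idle)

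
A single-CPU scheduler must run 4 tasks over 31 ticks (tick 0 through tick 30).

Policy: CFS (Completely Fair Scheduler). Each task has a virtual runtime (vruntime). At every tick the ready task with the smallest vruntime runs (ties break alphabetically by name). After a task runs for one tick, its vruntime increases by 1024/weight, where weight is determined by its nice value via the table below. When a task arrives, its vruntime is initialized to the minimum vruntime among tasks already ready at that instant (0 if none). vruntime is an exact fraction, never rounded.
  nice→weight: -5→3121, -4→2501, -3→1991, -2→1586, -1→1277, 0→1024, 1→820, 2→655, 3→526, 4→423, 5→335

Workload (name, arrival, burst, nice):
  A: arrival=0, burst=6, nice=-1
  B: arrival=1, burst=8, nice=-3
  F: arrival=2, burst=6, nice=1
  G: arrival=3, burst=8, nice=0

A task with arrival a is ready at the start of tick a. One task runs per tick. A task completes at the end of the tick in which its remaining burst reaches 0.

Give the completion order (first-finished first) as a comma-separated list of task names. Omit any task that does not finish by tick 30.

completion order = A, B, F, G

t=0: vr[A=0] → run A
t=1: vr[A=1024/1277 B=1024/1277] → run A
t=2: vr[A=2048/1277 B=1024/1277 F=1024/1277] → run B
t=3: vr[A=2048/1277 B=3346432/2542507 F=1024/1277 G=1024/1277] → run F
t=4: vr[A=2048/1277 B=3346432/2542507 F=536832/261785 G=1024/1277] → run G
t=5: vr[A=2048/1277 B=3346432/2542507 F=536832/261785 G=2301/1277] → run B
t=6: vr[A=2048/1277 B=4654080/2542507 F=536832/261785 G=2301/1277] → run A
t=7: vr[A=3072/1277 B=4654080/2542507 F=536832/261785 G=2301/1277] → run G
t=8: vr[A=3072/1277 B=4654080/2542507 F=536832/261785 G=3578/1277] → run B
t=9: vr[A=3072/1277 B=5961728/2542507 F=536832/261785 G=3578/1277] → run F
t=10: vr[A=3072/1277 B=5961728/2542507 F=863744/261785 G=3578/1277] → run B
t=11: vr[A=3072/1277 B=7269376/2542507 F=863744/261785 G=3578/1277] → run A
t=12: vr[A=4096/1277 B=7269376/2542507 F=863744/261785 G=3578/1277] → run G
t=13: vr[A=4096/1277 B=7269376/2542507 F=863744/261785 G=4855/1277] → run B
t=14: vr[A=4096/1277 B=8577024/2542507 F=863744/261785 G=4855/1277] → run A
t=15: vr[A=5120/1277 B=8577024/2542507 F=863744/261785 G=4855/1277] → run F
t=16: vr[A=5120/1277 B=8577024/2542507 F=1190656/261785 G=4855/1277] → run B
t=17: vr[A=5120/1277 B=9884672/2542507 F=1190656/261785 G=4855/1277] → run G
t=18: vr[A=5120/1277 B=9884672/2542507 F=1190656/261785 G=6132/1277] → run B
t=19: vr[A=5120/1277 B=11192320/2542507 F=1190656/261785 G=6132/1277] → run A
t=20: vr[B=11192320/2542507 F=1190656/261785 G=6132/1277] → run B
t=21: vr[F=1190656/261785 G=6132/1277] → run F
t=22: vr[F=1517568/261785 G=6132/1277] → run G
t=23: vr[F=1517568/261785 G=7409/1277] → run F
t=24: vr[F=368896/52357 G=7409/1277] → run G
t=25: vr[F=368896/52357 G=8686/1277] → run G
t=26: vr[F=368896/52357 G=9963/1277] → run F
t=27: vr[G=9963/1277] → run G
t=28: (idle)
t=29: (idle)
t=30: (idle)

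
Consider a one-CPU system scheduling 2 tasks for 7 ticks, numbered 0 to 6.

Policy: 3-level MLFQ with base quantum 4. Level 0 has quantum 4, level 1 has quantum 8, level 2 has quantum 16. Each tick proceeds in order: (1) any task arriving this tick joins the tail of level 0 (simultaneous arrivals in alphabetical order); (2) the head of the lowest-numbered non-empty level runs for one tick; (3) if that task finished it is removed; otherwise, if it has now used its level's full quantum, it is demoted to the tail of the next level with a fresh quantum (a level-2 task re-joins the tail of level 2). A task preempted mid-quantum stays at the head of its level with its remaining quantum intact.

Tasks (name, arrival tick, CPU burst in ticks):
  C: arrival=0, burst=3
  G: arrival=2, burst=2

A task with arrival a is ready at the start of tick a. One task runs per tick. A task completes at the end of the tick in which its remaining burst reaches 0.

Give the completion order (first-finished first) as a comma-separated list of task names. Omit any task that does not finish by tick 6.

t=0: L0/L1/L2 = C/-/- → run C
t=1: L0/L1/L2 = C/-/- → run C
t=2: L0/L1/L2 = CG/-/- → run C
t=3: L0/L1/L2 = G/-/- → run G
t=4: L0/L1/L2 = G/-/- → run G
t=5: (idle)
t=6: (idle)

completion order = C, G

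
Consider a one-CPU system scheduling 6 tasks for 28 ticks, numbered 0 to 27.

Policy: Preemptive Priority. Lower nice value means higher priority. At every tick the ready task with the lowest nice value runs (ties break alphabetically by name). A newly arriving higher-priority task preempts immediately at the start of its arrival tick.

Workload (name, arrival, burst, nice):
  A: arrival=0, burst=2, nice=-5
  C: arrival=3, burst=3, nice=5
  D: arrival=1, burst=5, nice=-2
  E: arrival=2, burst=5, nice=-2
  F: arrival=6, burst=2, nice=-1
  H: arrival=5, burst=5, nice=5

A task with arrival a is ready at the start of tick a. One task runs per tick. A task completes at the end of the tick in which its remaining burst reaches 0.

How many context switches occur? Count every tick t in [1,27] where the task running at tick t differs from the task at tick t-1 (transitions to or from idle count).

t=0: ready={A} → run A
t=1: ready={A,D} → run A
t=2: ready={D,E} → run D
t=3: ready={C,D,E} → run D
t=4: ready={C,D,E} → run D
t=5: ready={C,D,E,H} → run D
t=6: ready={C,D,E,F,H} → run D
t=7: ready={C,E,F,H} → run E
t=8: ready={C,E,F,H} → run E
t=9: ready={C,E,F,H} → run E
t=10: ready={C,E,F,H} → run E
t=11: ready={C,E,F,H} → run E
t=12: ready={C,F,H} → run F
t=13: ready={C,F,H} → run F
t=14: ready={C,H} → run C
t=15: ready={C,H} → run C
t=16: ready={C,H} → run C
t=17: ready={H} → run H
t=18: ready={H} → run H
t=19: ready={H} → run H
t=20: ready={H} → run H
t=21: ready={H} → run H
t=22: (idle)
t=23: (idle)
t=24: (idle)
t=25: (idle)
t=26: (idle)
t=27: (idle)

context switches = 6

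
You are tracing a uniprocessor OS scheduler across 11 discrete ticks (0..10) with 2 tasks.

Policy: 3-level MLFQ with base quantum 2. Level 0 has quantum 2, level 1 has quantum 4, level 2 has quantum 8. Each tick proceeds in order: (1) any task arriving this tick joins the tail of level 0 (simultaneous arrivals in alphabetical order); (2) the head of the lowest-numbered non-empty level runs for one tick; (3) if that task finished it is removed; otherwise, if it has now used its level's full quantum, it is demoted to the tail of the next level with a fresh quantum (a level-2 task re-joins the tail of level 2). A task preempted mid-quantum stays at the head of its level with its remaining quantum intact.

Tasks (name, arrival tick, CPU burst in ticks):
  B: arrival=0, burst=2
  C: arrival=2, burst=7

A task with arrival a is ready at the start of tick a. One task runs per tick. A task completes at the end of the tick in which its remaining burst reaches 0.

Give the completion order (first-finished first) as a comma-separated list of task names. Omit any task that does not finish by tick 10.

t=0: L0/L1/L2 = B/-/- → run B
t=1: L0/L1/L2 = B/-/- → run B
t=2: L0/L1/L2 = C/-/- → run C
t=3: L0/L1/L2 = C/-/- → run C
t=4: L0/L1/L2 = -/C/- → run C
t=5: L0/L1/L2 = -/C/- → run C
t=6: L0/L1/L2 = -/C/- → run C
t=7: L0/L1/L2 = -/C/- → run C
t=8: L0/L1/L2 = -/-/C → run C
t=9: (idle)
t=10: (idle)

completion order = B, C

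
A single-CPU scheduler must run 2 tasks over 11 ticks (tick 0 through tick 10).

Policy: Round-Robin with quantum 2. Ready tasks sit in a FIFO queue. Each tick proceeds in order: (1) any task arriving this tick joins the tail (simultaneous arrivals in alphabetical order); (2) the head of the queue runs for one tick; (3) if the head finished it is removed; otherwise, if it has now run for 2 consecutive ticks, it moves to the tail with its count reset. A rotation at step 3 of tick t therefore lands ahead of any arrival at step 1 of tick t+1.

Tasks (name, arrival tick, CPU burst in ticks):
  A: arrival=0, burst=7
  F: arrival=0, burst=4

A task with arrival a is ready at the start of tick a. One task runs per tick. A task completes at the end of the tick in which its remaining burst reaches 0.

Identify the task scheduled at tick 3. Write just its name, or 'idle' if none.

t=0: queue=[A,F] q_used=0 → run A
t=1: queue=[A,F] q_used=1 → run A
t=2: queue=[F,A] q_used=0 → run F
t=3: queue=[F,A] q_used=1 → run F
t=4: queue=[A,F] q_used=0 → run A
t=5: queue=[A,F] q_used=1 → run A
t=6: queue=[F,A] q_used=0 → run F
t=7: queue=[F,A] q_used=1 → run F
t=8: queue=[A] q_used=0 → run A
t=9: queue=[A] q_used=1 → run A
t=10: queue=[A] q_used=0 → run A

running at tick 3 = F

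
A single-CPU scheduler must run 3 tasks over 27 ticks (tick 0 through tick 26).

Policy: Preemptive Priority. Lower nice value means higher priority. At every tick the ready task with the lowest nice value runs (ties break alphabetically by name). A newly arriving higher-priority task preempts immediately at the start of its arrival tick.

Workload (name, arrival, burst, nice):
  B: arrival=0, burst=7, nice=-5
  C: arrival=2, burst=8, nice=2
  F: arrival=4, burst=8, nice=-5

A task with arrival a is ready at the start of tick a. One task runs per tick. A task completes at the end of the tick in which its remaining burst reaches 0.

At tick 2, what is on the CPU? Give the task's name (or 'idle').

t=0: ready={B} → run B
t=1: ready={B} → run B
t=2: ready={B,C} → run B
t=3: ready={B,C} → run B
t=4: ready={B,C,F} → run B
t=5: ready={B,C,F} → run B
t=6: ready={B,C,F} → run B
t=7: ready={C,F} → run F
t=8: ready={C,F} → run F
t=9: ready={C,F} → run F
t=10: ready={C,F} → run F
t=11: ready={C,F} → run F
t=12: ready={C,F} → run F
t=13: ready={C,F} → run F
t=14: ready={C,F} → run F
t=15: ready={C} → run C
t=16: ready={C} → run C
t=17: ready={C} → run C
t=18: ready={C} → run C
t=19: ready={C} → run C
t=20: ready={C} → run C
t=21: ready={C} → run C
t=22: ready={C} → run C
t=23: (idle)
t=24: (idle)
t=25: (idle)
t=26: (idle)

running at tick 2 = B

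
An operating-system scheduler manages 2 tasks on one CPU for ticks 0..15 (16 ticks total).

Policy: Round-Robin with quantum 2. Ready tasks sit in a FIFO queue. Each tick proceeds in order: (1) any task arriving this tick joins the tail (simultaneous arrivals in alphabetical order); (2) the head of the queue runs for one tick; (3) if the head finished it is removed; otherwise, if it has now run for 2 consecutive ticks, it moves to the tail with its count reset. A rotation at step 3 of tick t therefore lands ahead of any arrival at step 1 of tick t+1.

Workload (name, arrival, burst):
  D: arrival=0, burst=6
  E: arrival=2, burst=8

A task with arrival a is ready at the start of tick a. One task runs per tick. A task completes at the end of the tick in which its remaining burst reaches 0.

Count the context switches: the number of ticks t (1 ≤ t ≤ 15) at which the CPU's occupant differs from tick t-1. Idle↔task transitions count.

t=0: queue=[D] q_used=0 → run D
t=1: queue=[D] q_used=1 → run D
t=2: queue=[D,E] q_used=0 → run D
t=3: queue=[D,E] q_used=1 → run D
t=4: queue=[E,D] q_used=0 → run E
t=5: queue=[E,D] q_used=1 → run E
t=6: queue=[D,E] q_used=0 → run D
t=7: queue=[D,E] q_used=1 → run D
t=8: queue=[E] q_used=0 → run E
t=9: queue=[E] q_used=1 → run E
t=10: queue=[E] q_used=0 → run E
t=11: queue=[E] q_used=1 → run E
t=12: queue=[E] q_used=0 → run E
t=13: queue=[E] q_used=1 → run E
t=14: (idle)
t=15: (idle)

context switches = 4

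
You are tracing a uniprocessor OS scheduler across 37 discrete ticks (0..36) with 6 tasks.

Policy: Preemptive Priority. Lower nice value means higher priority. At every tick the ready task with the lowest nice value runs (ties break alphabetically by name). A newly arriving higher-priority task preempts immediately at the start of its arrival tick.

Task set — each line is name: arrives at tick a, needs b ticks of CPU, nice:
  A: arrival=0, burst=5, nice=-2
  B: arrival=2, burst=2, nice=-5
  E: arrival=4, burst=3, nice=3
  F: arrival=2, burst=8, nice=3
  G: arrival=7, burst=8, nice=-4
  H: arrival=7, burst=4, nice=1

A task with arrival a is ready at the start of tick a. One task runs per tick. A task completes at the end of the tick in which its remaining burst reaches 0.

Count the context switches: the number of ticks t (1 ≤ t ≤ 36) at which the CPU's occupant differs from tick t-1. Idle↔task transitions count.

t=0: ready={A} → run A
t=1: ready={A} → run A
t=2: ready={A,B,F} → run B
t=3: ready={A,B,F} → run B
t=4: ready={A,E,F} → run A
t=5: ready={A,E,F} → run A
t=6: ready={A,E,F} → run A
t=7: ready={E,F,G,H} → run G
t=8: ready={E,F,G,H} → run G
t=9: ready={E,F,G,H} → run G
t=10: ready={E,F,G,H} → run G
t=11: ready={E,F,G,H} → run G
t=12: ready={E,F,G,H} → run G
t=13: ready={E,F,G,H} → run G
t=14: ready={E,F,G,H} → run G
t=15: ready={E,F,H} → run H
t=16: ready={E,F,H} → run H
t=17: ready={E,F,H} → run H
t=18: ready={E,F,H} → run H
t=19: ready={E,F} → run E
t=20: ready={E,F} → run E
t=21: ready={E,F} → run E
t=22: ready={F} → run F
t=23: ready={F} → run F
t=24: ready={F} → run F
t=25: ready={F} → run F
t=26: ready={F} → run F
t=27: ready={F} → run F
t=28: ready={F} → run F
t=29: ready={F} → run F
t=30: (idle)
t=31: (idle)
t=32: (idle)
t=33: (idle)
t=34: (idle)
t=35: (idle)
t=36: (idle)

context switches = 7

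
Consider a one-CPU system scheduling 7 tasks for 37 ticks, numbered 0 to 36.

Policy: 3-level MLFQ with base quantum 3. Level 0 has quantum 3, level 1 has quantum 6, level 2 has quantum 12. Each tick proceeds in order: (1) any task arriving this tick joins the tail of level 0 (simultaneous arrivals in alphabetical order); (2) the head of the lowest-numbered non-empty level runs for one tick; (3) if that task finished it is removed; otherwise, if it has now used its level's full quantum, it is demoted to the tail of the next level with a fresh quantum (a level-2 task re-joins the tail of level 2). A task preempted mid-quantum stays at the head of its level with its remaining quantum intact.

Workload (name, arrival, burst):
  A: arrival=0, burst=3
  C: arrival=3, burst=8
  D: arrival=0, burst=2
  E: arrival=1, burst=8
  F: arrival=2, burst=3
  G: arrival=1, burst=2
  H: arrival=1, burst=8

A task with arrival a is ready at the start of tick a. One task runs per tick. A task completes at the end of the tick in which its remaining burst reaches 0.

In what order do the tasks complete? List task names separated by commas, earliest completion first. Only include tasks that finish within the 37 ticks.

t=0: L0/L1/L2 = AD/-/- → run A
t=1: L0/L1/L2 = ADEGH/-/- → run A
t=2: L0/L1/L2 = ADEGHF/-/- → run A
t=3: L0/L1/L2 = DEGHFC/-/- → run D
t=4: L0/L1/L2 = DEGHFC/-/- → run D
t=5: L0/L1/L2 = EGHFC/-/- → run E
t=6: L0/L1/L2 = EGHFC/-/- → run E
t=7: L0/L1/L2 = EGHFC/-/- → run E
t=8: L0/L1/L2 = GHFC/E/- → run G
t=9: L0/L1/L2 = GHFC/E/- → run G
t=10: L0/L1/L2 = HFC/E/- → run H
t=11: L0/L1/L2 = HFC/E/- → run H
t=12: L0/L1/L2 = HFC/E/- → run H
t=13: L0/L1/L2 = FC/EH/- → run F
t=14: L0/L1/L2 = FC/EH/- → run F
t=15: L0/L1/L2 = FC/EH/- → run F
t=16: L0/L1/L2 = C/EH/- → run C
t=17: L0/L1/L2 = C/EH/- → run C
t=18: L0/L1/L2 = C/EH/- → run C
t=19: L0/L1/L2 = -/EHC/- → run E
t=20: L0/L1/L2 = -/EHC/- → run E
t=21: L0/L1/L2 = -/EHC/- → run E
t=22: L0/L1/L2 = -/EHC/- → run E
t=23: L0/L1/L2 = -/EHC/- → run E
t=24: L0/L1/L2 = -/HC/- → run H
t=25: L0/L1/L2 = -/HC/- → run H
t=26: L0/L1/L2 = -/HC/- → run H
t=27: L0/L1/L2 = -/HC/- → run H
t=28: L0/L1/L2 = -/HC/- → run H
t=29: L0/L1/L2 = -/C/- → run C
t=30: L0/L1/L2 = -/C/- → run C
t=31: L0/L1/L2 = -/C/- → run C
t=32: L0/L1/L2 = -/C/- → run C
t=33: L0/L1/L2 = -/C/- → run C
t=34: (idle)
t=35: (idle)
t=36: (idle)

completion order = A, D, G, F, E, H, C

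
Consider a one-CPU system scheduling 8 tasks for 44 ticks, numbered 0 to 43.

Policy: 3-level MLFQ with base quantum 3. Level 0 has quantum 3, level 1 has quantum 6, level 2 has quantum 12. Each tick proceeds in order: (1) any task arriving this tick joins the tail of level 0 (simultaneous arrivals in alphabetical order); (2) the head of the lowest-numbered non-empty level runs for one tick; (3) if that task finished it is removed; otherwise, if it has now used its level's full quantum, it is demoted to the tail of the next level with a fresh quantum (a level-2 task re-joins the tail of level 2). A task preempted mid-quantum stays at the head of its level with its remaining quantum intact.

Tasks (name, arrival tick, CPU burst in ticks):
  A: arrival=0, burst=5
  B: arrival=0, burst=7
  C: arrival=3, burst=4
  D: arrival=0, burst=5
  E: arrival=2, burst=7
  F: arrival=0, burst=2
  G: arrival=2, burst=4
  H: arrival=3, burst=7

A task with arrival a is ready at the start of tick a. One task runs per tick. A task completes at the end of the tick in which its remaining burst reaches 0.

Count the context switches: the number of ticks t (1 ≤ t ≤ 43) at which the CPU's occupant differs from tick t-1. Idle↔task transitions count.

t=0: L0/L1/L2 = ABDF/-/- → run A
t=1: L0/L1/L2 = ABDF/-/- → run A
t=2: L0/L1/L2 = ABDFEG/-/- → run A
t=3: L0/L1/L2 = BDFEGCH/A/- → run B
t=4: L0/L1/L2 = BDFEGCH/A/- → run B
t=5: L0/L1/L2 = BDFEGCH/A/- → run B
t=6: L0/L1/L2 = DFEGCH/AB/- → run D
t=7: L0/L1/L2 = DFEGCH/AB/- → run D
t=8: L0/L1/L2 = DFEGCH/AB/- → run D
t=9: L0/L1/L2 = FEGCH/ABD/- → run F
t=10: L0/L1/L2 = FEGCH/ABD/- → run F
t=11: L0/L1/L2 = EGCH/ABD/- → run E
t=12: L0/L1/L2 = EGCH/ABD/- → run E
t=13: L0/L1/L2 = EGCH/ABD/- → run E
t=14: L0/L1/L2 = GCH/ABDE/- → run G
t=15: L0/L1/L2 = GCH/ABDE/- → run G
t=16: L0/L1/L2 = GCH/ABDE/- → run G
t=17: L0/L1/L2 = CH/ABDEG/- → run C
t=18: L0/L1/L2 = CH/ABDEG/- → run C
t=19: L0/L1/L2 = CH/ABDEG/- → run C
t=20: L0/L1/L2 = H/ABDEGC/- → run H
t=21: L0/L1/L2 = H/ABDEGC/- → run H
t=22: L0/L1/L2 = H/ABDEGC/- → run H
t=23: L0/L1/L2 = -/ABDEGCH/- → run A
t=24: L0/L1/L2 = -/ABDEGCH/- → run A
t=25: L0/L1/L2 = -/BDEGCH/- → run B
t=26: L0/L1/L2 = -/BDEGCH/- → run B
t=27: L0/L1/L2 = -/BDEGCH/- → run B
t=28: L0/L1/L2 = -/BDEGCH/- → run B
t=29: L0/L1/L2 = -/DEGCH/- → run D
t=30: L0/L1/L2 = -/DEGCH/- → run D
t=31: L0/L1/L2 = -/EGCH/- → run E
t=32: L0/L1/L2 = -/EGCH/- → run E
t=33: L0/L1/L2 = -/EGCH/- → run E
t=34: L0/L1/L2 = -/EGCH/- → run E
t=35: L0/L1/L2 = -/GCH/- → run G
t=36: L0/L1/L2 = -/CH/- → run C
t=37: L0/L1/L2 = -/H/- → run H
t=38: L0/L1/L2 = -/H/- → run H
t=39: L0/L1/L2 = -/H/- → run H
t=40: L0/L1/L2 = -/H/- → run H
t=41: (idle)
t=42: (idle)
t=43: (idle)

context switches = 15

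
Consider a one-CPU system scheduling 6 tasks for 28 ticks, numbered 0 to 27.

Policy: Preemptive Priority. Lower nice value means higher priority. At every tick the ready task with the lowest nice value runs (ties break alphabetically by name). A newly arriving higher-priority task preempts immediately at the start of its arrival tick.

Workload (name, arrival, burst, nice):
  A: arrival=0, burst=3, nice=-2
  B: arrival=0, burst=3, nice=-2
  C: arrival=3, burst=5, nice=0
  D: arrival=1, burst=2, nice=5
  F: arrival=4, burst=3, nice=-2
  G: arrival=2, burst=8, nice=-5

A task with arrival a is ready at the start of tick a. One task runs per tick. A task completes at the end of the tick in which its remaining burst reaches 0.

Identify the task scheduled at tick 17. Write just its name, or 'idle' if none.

running at tick 17 = C

t=0: ready={A,B} → run A
t=1: ready={A,B,D} → run A
t=2: ready={A,B,D,G} → run G
t=3: ready={A,B,C,D,G} → run G
t=4: ready={A,B,C,D,F,G} → run G
t=5: ready={A,B,C,D,F,G} → run G
t=6: ready={A,B,C,D,F,G} → run G
t=7: ready={A,B,C,D,F,G} → run G
t=8: ready={A,B,C,D,F,G} → run G
t=9: ready={A,B,C,D,F,G} → run G
t=10: ready={A,B,C,D,F} → run A
t=11: ready={B,C,D,F} → run B
t=12: ready={B,C,D,F} → run B
t=13: ready={B,C,D,F} → run B
t=14: ready={C,D,F} → run F
t=15: ready={C,D,F} → run F
t=16: ready={C,D,F} → run F
t=17: ready={C,D} → run C
t=18: ready={C,D} → run C
t=19: ready={C,D} → run C
t=20: ready={C,D} → run C
t=21: ready={C,D} → run C
t=22: ready={D} → run D
t=23: ready={D} → run D
t=24: (idle)
t=25: (idle)
t=26: (idle)
t=27: (idle)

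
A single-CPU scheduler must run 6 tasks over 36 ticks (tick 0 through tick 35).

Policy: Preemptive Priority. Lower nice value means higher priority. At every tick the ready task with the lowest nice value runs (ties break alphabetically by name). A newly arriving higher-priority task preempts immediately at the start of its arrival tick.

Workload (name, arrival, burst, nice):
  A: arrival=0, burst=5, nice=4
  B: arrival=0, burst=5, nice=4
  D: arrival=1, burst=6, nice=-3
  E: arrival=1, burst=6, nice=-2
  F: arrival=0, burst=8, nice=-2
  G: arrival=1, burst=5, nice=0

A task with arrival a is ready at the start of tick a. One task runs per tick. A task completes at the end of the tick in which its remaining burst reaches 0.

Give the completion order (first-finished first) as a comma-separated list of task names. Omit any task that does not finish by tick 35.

completion order = D, E, F, G, A, B

t=0: ready={A,B,F} → run F
t=1: ready={A,B,D,E,F,G} → run D
t=2: ready={A,B,D,E,F,G} → run D
t=3: ready={A,B,D,E,F,G} → run D
t=4: ready={A,B,D,E,F,G} → run D
t=5: ready={A,B,D,E,F,G} → run D
t=6: ready={A,B,D,E,F,G} → run D
t=7: ready={A,B,E,F,G} → run E
t=8: ready={A,B,E,F,G} → run E
t=9: ready={A,B,E,F,G} → run E
t=10: ready={A,B,E,F,G} → run E
t=11: ready={A,B,E,F,G} → run E
t=12: ready={A,B,E,F,G} → run E
t=13: ready={A,B,F,G} → run F
t=14: ready={A,B,F,G} → run F
t=15: ready={A,B,F,G} → run F
t=16: ready={A,B,F,G} → run F
t=17: ready={A,B,F,G} → run F
t=18: ready={A,B,F,G} → run F
t=19: ready={A,B,F,G} → run F
t=20: ready={A,B,G} → run G
t=21: ready={A,B,G} → run G
t=22: ready={A,B,G} → run G
t=23: ready={A,B,G} → run G
t=24: ready={A,B,G} → run G
t=25: ready={A,B} → run A
t=26: ready={A,B} → run A
t=27: ready={A,B} → run A
t=28: ready={A,B} → run A
t=29: ready={A,B} → run A
t=30: ready={B} → run B
t=31: ready={B} → run B
t=32: ready={B} → run B
t=33: ready={B} → run B
t=34: ready={B} → run B
t=35: (idle)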